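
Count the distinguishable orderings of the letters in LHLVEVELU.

Letters (E:2, H:1, L:3, U:1, V:2). Total letters: 9.
Permutations = 9!/(3! x 2! x 2!).

Final answer: 15120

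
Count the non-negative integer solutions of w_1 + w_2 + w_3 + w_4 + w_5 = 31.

Stars and bars with 31 stars and 4 bars:
C(31+5-1, 5-1) = C(35,4).

Final answer: C(35,4) = 52360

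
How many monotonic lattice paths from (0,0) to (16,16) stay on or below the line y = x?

Total monotonic paths to (16,16): C(32,16) = 601080390.
By the reflection principle, paths that go above the diagonal number C(32,17) = 565722720.
Valid Dyck paths: 601080390 - 565722720.
(This is the Catalan number C_{16}.)

Final answer: C_{16} = 35357670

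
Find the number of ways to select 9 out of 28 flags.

C(28,9) = 28!/(9! x 19!).

Final answer: \binom{28}{9} = 6906900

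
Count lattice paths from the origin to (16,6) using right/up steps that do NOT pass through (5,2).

Total paths to (16,6): C(22,6) = 74613.
Paths through (5,2): C(7,2) x C(15,4) = 28665.
Avoiding (5,2): 74613 - 28665.

Final answer: 45948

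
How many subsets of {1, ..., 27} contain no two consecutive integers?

Condition on whether n belongs to the subset: if not, any valid subset of {1, ..., n-1} works (a(n-1)); if so, n-1 is excluded and the rest is a valid subset of {1, ..., n-2} (a(n-2)). Hence a(n) = a(n-1) + a(n-2), a(1)=2, a(2)=3.
Computing successive values: a(1)=2, a(2)=3, a(3)=5, a(4)=8, a(5)=13, a(6)=21, a(7)=34, a(8)=55, a(9)=89, a(10)=144, a(11)=233, a(12)=377, a(13)=610, a(14)=987, a(15)=1597, a(16)=2584, a(17)=4181, a(18)=6765, a(19)=10946, a(20)=17711, a(21)=28657, a(22)=46368, a(23)=75025, a(24)=121393, a(25)=196418, a(26)=317811, a(27)=514229.

Final answer: 514229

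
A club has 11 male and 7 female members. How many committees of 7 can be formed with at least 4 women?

Sum over valid woman counts:
C(7,4)C(11,3) = 5775
C(7,5)C(11,2) = 1155
C(7,6)C(11,1) = 77
C(7,7)C(11,0) = 1
Total: 5775 + 1155 + 77 + 1.

Final answer: 7008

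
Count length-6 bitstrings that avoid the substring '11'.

Let a(n) count valid strings. If the last bit is 0 the prefix is any valid string of length n-1; if it is 1 the string must end in 01 with a valid prefix of length n-2. So a(n) = a(n-1) + a(n-2), a(1)=2, a(2)=3.
Iterating the recurrence: a(1)=2, a(2)=3, a(3)=5, a(4)=8, a(5)=13, a(6)=21.

Final answer: 21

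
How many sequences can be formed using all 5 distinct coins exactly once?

The number of ways to arrange 5 distinct objects is 5!.

Final answer: 5! = 120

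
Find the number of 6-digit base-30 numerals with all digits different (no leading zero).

The leading digit has 29 choices (anything but zero); the next has 29 (anything but the first), then 28, and so on, one fewer each time.
Total: 29 x 29 x 28 x 27 x 26 x 25.

Final answer: 413267400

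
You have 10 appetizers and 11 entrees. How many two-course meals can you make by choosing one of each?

By the multiplication principle: 10 x 11.

Final answer: 110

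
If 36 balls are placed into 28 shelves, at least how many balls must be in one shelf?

By the pigeonhole principle: ceiling(36/28).

Final answer: 2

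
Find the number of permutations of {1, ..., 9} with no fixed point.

Use the recurrence D(n) = (n-1)(D(n-1) + D(n-2)) with D(0)=1, D(1)=0.
D(2) = 1 x (0 + 1) = 1
D(3) = 2 x (1 + 0) = 2
D(4) = 3 x (2 + 1) = 9
D(5) = 4 x (9 + 2) = 44
D(6) = 5 x (44 + 9) = 265
D(7) = 6 x (265 + 44) = 1854
D(8) = 7 x (1854 + 265) = 14833
D(9) = 8 x (D(8) + D(7)) = 8 x (14833 + 1854)

Final answer: D(9) = 133496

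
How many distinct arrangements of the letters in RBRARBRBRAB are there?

Letters (A:2, B:4, R:5). Total letters: 11.
Permutations = 11!/(5! x 4! x 2!).

Final answer: 6930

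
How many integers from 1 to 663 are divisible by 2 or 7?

Multiples of 2: 331. Multiples of 7: 94. Of both (lcm=14): 47.
By inclusion-exclusion: 331 + 94 - 47.

Final answer: 378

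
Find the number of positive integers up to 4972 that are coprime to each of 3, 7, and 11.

|div by 3|=1657, |div by 7|=710, |div by 11|=452.
|div by 3&7|=236, |div by 3&11|=150, |div by 7&11|=64, |div by all|=21.
By inclusion-exclusion, divisible by at least one: 1657+710+452-236-150-64+21 = 2390.
Not divisible by any: 4972 - 2390.

Final answer: 2582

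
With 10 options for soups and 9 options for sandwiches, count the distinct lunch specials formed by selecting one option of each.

By the multiplication principle: 10 x 9.

Final answer: 90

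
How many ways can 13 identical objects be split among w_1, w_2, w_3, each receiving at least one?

Substitute w'_i = w_i - 1 (so w'_i >= 0). Then sum w'_i = 13 - 3 = 10.
Stars and bars: C(10+3-1, 3-1) = C(12,2).

Final answer: C(12,2) = 66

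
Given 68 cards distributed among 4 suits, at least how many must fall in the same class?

By pigeonhole with 68 objects and 4 categories: ceiling(68/4).

Final answer: 17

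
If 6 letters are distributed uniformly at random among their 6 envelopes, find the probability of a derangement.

Derangements satisfy D(n) = (n-1)(D(n-1) + D(n-2)), starting from D(0)=1, D(1)=0.
Building up: D(2)=1, D(3)=2, D(4)=9, D(5)=44, D(6)=265.
Total arrangements: 6! = 720.
Probability = D(6)/6! = 53/144.

Final answer: D(6)/6! = 265/720 = 0.368056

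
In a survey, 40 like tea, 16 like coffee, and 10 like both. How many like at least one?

|A union B| = |A| + |B| - |A intersect B| = 40 + 16 - 10.

Final answer: 46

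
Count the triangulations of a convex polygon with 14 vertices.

This is a standard Catalan-number count: the answer is C_n. Here n = 14 - 2 = 12.
Using C_0 = 1 and C_(k+1) = C_k x 2(2k+1)/(k+2), build up term by term: C_1=1, C_2=2, C_3=5, C_4=14, C_5=42, C_6=132, C_7=429, C_8=1430, C_9=4862, C_10=16796, C_11=58786, C_12=208012.

Final answer: C_{12} = 208012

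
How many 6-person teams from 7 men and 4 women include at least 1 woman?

Sum over valid woman counts:
C(4,1)C(7,5) = 84
C(4,2)C(7,4) = 210
C(4,3)C(7,3) = 140
C(4,4)C(7,2) = 21
Total: 84 + 210 + 140 + 21.

Final answer: 455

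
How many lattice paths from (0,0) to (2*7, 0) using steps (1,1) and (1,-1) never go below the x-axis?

Total monotonic paths to (7,7): C(14,7) = 3432.
A path is bad iff it touches y = x + 1; reflecting its initial segment maps bad paths bijectively onto all paths to (6,8), of which there are C(14,8) = 3003.
Valid Dyck paths: 3432 - 3003.
(This is the Catalan number C_{7}.)

Final answer: C_{7} = 429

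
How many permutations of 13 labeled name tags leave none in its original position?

Derangements satisfy D(n) = (n-1)(D(n-1) + D(n-2)), starting from D(0)=1, D(1)=0.
D(2) = 1 x (0 + 1) = 1
D(3) = 2 x (1 + 0) = 2
D(4) = 3 x (2 + 1) = 9
D(5) = 4 x (9 + 2) = 44
D(6) = 5 x (44 + 9) = 265
D(7) = 6 x (265 + 44) = 1854
D(8) = 7 x (1854 + 265) = 14833
D(9) = 8 x (14833 + 1854) = 133496
D(10) = 9 x (133496 + 14833) = 1334961
D(11) = 10 x (1334961 + 133496) = 14684570
D(12) = 11 x (14684570 + 1334961) = 176214841
D(13) = 12 x (D(12) + D(11)) = 12 x (176214841 + 14684570)

Final answer: D(13) = 2290792932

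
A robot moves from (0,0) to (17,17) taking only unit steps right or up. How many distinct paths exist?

Each path has 17 right steps and 17 up steps in some order (34 steps total).
Choose which 17 of the 34 steps are up: C(34,17).

Final answer: C(34,17) = 2333606220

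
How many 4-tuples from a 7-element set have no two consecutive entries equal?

First character: 7 choices. Each subsequent: 6 choices (must differ from the previous one).
Total: 7 x 6^3.

Final answer: 7 x 6^{3} = 1512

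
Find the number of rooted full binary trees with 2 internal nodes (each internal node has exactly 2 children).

This is a standard Catalan-number count: the answer is C_n. Here n = 2.
C_n = C(2n,n)/(n+1), so C_{2} = C(4,2)/3 = 6/3.

Final answer: C_{2} = 2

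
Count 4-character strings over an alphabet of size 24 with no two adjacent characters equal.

First character: 24 choices. Each subsequent: 23 choices (must differ from the previous one).
Total: 24 x 23^3.

Final answer: 24 x 23^{3} = 292008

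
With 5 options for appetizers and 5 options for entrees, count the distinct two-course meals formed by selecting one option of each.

By the multiplication principle: 5 x 5.

Final answer: 25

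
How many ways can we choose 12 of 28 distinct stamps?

C(28,12) = 28!/(12! x 16!).

Final answer: \binom{28}{12} = 30421755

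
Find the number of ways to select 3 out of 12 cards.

C(12,3) = 12!/(3! x 9!).

Final answer: \binom{12}{3} = 220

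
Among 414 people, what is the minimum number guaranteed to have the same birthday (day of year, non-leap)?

There are 365 possible values for birthday (day of year, non-leap). With 414 people and 365 categories, by pigeonhole: ceiling(414/365).

Final answer: 2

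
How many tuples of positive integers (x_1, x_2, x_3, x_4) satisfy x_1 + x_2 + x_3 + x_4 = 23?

Substitute x'_i = x_i - 1 (so x'_i >= 0). Then sum x'_i = 23 - 4 = 19.
Stars and bars: C(19+4-1, 4-1) = C(22,3).

Final answer: C(22,3) = 1540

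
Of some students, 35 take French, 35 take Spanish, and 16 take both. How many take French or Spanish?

|A union B| = |A| + |B| - |A intersect B| = 35 + 35 - 16.

Final answer: 54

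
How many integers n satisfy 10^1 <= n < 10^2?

These are the integers in [10^1, 10^2), so the count is 10^2 - 10^1 = 9 x 10^1.

Final answer: 90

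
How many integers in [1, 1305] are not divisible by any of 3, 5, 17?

|div by 3|=435, |div by 5|=261, |div by 17|=76.
|div by 3&5|=87, |div by 3&17|=25, |div by 5&17|=15, |div by all|=5.
By inclusion-exclusion, divisible by at least one: 435+261+76-87-25-15+5 = 650.
Not divisible by any: 1305 - 650.

Final answer: 655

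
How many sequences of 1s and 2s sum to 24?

Let f(n) count the ways. The last step is size 1 or 2, so f(n) = f(n-1) + f(n-2) with f(1)=1, f(2)=2.
Computing successive values: f(1)=1, f(2)=2, f(3)=3, f(4)=5, f(5)=8, f(6)=13, f(7)=21, f(8)=34, f(9)=55, f(10)=89, f(11)=144, f(12)=233, f(13)=377, f(14)=610, f(15)=987, f(16)=1597, f(17)=2584, f(18)=4181, f(19)=6765, f(20)=10946, f(21)=17711, f(22)=28657, f(23)=46368, f(24)=75025.

Final answer: 75025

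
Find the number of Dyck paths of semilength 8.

Total monotonic paths to (8,8): C(16,8) = 12870.
Paths that cross above y=x (reflection bijection): C(16,9) = 11440.
Valid Dyck paths: 12870 - 11440.
(Check: C(16,8) - C(16,9) = C(16,8)/9, the Catalan number C_{8}.)

Final answer: C_{8} = 1430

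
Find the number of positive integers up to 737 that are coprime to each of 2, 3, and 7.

|div by 2|=368, |div by 3|=245, |div by 7|=105.
|div by 2&3|=122, |div by 2&7|=52, |div by 3&7|=35, |div by all|=17.
By inclusion-exclusion, divisible by at least one: 368+245+105-122-52-35+17 = 526.
Not divisible by any: 737 - 526.

Final answer: 211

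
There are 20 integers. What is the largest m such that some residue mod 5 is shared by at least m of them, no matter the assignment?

There are 5 possible values for residue mod 5. With 20 integers and 5 categories, by pigeonhole: ceiling(20/5).

Final answer: 4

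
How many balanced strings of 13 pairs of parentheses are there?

This is a standard Catalan-number count: the answer is C_n. Here n = 13 (pairs).
C_n = C(2n,n)/(n+1), so C_{13} = C(26,13)/14 = 10400600/14.

Final answer: C_{13} = 742900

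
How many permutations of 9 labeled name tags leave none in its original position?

Derangements satisfy D(n) = (n-1)(D(n-1) + D(n-2)), starting from D(0)=1, D(1)=0.
D(2) = 1 x (0 + 1) = 1
D(3) = 2 x (1 + 0) = 2
D(4) = 3 x (2 + 1) = 9
D(5) = 4 x (9 + 2) = 44
D(6) = 5 x (44 + 9) = 265
D(7) = 6 x (265 + 44) = 1854
D(8) = 7 x (1854 + 265) = 14833
D(9) = 8 x (D(8) + D(7)) = 8 x (14833 + 1854)

Final answer: D(9) = 133496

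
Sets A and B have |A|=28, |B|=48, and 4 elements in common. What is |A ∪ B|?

|A union B| = |A| + |B| - |A intersect B| = 28 + 48 - 4.

Final answer: 72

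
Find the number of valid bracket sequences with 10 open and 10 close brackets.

This is counted by the nth Catalan number C_n. Here n = 10 (pairs).
C_n = C(2n,n)/(n+1), so C_{10} = C(20,10)/11 = 184756/11.

Final answer: C_{10} = 16796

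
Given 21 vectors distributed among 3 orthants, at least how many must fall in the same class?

By pigeonhole with 21 objects and 3 categories: ceiling(21/3).

Final answer: 7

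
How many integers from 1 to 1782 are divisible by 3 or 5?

Multiples of 3: 594. Multiples of 5: 356. Of both (lcm=15): 118.
By inclusion-exclusion: 594 + 356 - 118.

Final answer: 832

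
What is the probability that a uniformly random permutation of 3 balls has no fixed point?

D(n) = (n-1)(D(n-1) + D(n-2)), D(0)=1, D(1)=0.
Building up: D(2)=1, D(3)=2.
Total arrangements: 3! = 6.
Probability = D(3)/3! = 1/3.

Final answer: D(3)/3! = 2/6 = 0.333333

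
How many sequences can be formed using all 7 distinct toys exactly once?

The number of ways to arrange 7 distinct objects is 7!.

Final answer: 7! = 5040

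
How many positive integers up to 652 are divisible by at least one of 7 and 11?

Multiples of 7: 93. Multiples of 11: 59. Of both (lcm=77): 8.
By inclusion-exclusion: 93 + 59 - 8.

Final answer: 144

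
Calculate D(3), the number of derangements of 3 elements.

Use the recurrence D(n) = (n-1)(D(n-1) + D(n-2)) with D(0)=1, D(1)=0.
D(2) = 1 x (0 + 1) = 1
D(3) = 2 x (D(2) + D(1)) = 2 x (1 + 0)

Final answer: D(3) = 2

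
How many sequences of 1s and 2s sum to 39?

Condition on the final move: it is a 1-step (f(n-1) ways to get there) or a 2-step (f(n-2) ways), so f(n) = f(n-1) + f(n-2), with f(1)=1, f(2)=2.
Computing successive values: f(1)=1, f(2)=2, f(3)=3, f(4)=5, f(5)=8, f(6)=13, f(7)=21, f(8)=34, f(9)=55, f(10)=89, f(11)=144, f(12)=233, f(13)=377, f(14)=610, f(15)=987, f(16)=1597, f(17)=2584, f(18)=4181, f(19)=6765, f(20)=10946, f(21)=17711, f(22)=28657, f(23)=46368, f(24)=75025, f(25)=121393, f(26)=196418, f(27)=317811, f(28)=514229, f(29)=832040, f(30)=1346269, f(31)=2178309, f(32)=3524578, f(33)=5702887, f(34)=9227465, f(35)=14930352, f(36)=24157817, f(37)=39088169, f(38)=63245986, f(39)=102334155.

Final answer: 102334155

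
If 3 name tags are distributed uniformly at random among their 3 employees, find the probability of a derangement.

Use the recurrence D(n) = (n-1)(D(n-1) + D(n-2)) with D(0)=1, D(1)=0.
Building up: D(2)=1, D(3)=2.
Total arrangements: 3! = 6.
Probability = D(3)/3! = 1/3.

Final answer: D(3)/3! = 2/6 = 0.333333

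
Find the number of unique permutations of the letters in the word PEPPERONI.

Letters (E:2, I:1, N:1, O:1, P:3, R:1). Total letters: 9.
Permutations = 9!/(3! x 2!).

Final answer: 30240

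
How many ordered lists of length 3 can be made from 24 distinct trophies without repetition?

P(24,3) = 24!/(24-3)! = 24!/21!.

Final answer: P(24,3) = 12144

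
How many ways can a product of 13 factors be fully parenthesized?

This is a standard Catalan-number count: the answer is C_n. Here n = 13 - 1 = 12.
Using C_0 = 1 and C_(k+1) = C_k x 2(2k+1)/(k+2), build up term by term: C_1=1, C_2=2, C_3=5, C_4=14, C_5=42, C_6=132, C_7=429, C_8=1430, C_9=4862, C_10=16796, C_11=58786, C_12=208012.

Final answer: C_{12} = 208012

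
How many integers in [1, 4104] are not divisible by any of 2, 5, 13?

|div by 2|=2052, |div by 5|=820, |div by 13|=315.
|div by 2&5|=410, |div by 2&13|=157, |div by 5&13|=63, |div by all|=31.
By inclusion-exclusion, divisible by at least one: 2052+820+315-410-157-63+31 = 2588.
Not divisible by any: 4104 - 2588.

Final answer: 1516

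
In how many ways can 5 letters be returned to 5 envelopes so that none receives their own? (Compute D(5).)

Derangements satisfy D(n) = (n-1)(D(n-1) + D(n-2)), starting from D(0)=1, D(1)=0.
D(2) = 1 x (0 + 1) = 1
D(3) = 2 x (1 + 0) = 2
D(4) = 3 x (2 + 1) = 9
D(5) = 4 x (D(4) + D(3)) = 4 x (9 + 2)

Final answer: D(5) = 44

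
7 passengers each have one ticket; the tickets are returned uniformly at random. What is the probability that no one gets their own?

D(n) = (n-1)(D(n-1) + D(n-2)), D(0)=1, D(1)=0.
Building up: D(2)=1, D(3)=2, D(4)=9, D(5)=44, D(6)=265, D(7)=1854.
Total arrangements: 7! = 5040.
Probability = D(7)/7! = 103/280.

Final answer: D(7)/7! = 1854/5040 = 0.367857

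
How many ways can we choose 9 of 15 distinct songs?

C(15,9) = 15!/(9! x 6!).

Final answer: \binom{15}{9} = 5005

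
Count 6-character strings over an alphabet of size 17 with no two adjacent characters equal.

Let g(n) count such strings. g(1) = 17, and each valid string of length n-1 extends in 16 ways (any symbol but the last), so g(n) = 16 g(n-1).
Total: g(6) = 17 x 16^5.

Final answer: 17 x 16^{5} = 17825792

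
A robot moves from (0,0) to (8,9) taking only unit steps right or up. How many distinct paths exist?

Each path has 8 right steps and 9 up steps in some order (17 steps total).
Choose which 9 of the 17 steps are up: C(17,9).

Final answer: C(17,9) = 24310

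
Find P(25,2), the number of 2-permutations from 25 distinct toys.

P(25,2) = 25!/(25-2)! = 25!/23!.

Final answer: P(25,2) = 600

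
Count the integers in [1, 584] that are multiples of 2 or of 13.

Multiples of 2: 292. Multiples of 13: 44. Of both (lcm=26): 22.
By inclusion-exclusion: 292 + 44 - 22.

Final answer: 314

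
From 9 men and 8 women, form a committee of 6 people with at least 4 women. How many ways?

Sum over valid woman counts:
C(8,4)C(9,2) = 2520
C(8,5)C(9,1) = 504
C(8,6)C(9,0) = 28
Total: 2520 + 504 + 28.

Final answer: 3052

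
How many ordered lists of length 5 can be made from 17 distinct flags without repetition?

P(17,5) = 17!/(17-5)! = 17!/12!.

Final answer: P(17,5) = 742560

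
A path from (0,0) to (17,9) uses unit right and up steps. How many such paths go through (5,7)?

Paths (0,0)->(5,7): C(12,7) = 792.
Paths (5,7)->(17,9): C(14,2) = 91.
By multiplication principle: 792 x 91.

Final answer: 72072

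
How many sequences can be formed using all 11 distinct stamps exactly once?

The number of ways to arrange 11 distinct objects is 11!.

Final answer: 11! = 39916800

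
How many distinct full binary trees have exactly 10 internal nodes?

This is counted by the nth Catalan number C_n. Here n = 10.
C_n = C(2n,n) - C(2n,n+1), so C_{10} = C(20,10) - C(20,11) = 184756 - 167960.

Final answer: C_{10} = 16796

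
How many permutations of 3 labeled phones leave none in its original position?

Use the recurrence D(n) = (n-1)(D(n-1) + D(n-2)) with D(0)=1, D(1)=0.
D(2) = 1 x (0 + 1) = 1
D(3) = 2 x (D(2) + D(1)) = 2 x (1 + 0)

Final answer: D(3) = 2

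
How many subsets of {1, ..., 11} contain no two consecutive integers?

Let a(n) count such subsets of {1, ..., n}. Either n is excluded (a(n-1) ways) or n is included, forcing n-1 out (a(n-2) ways), so a(n) = a(n-1) + a(n-2) with a(1)=2, a(2)=3.
Iterating the recurrence: a(1)=2, a(2)=3, a(3)=5, a(4)=8, a(5)=13, a(6)=21, a(7)=34, a(8)=55, a(9)=89, a(10)=144, a(11)=233.

Final answer: 233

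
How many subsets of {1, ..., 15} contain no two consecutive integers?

Let a(n) count such subsets of {1, ..., n}. Either n is excluded (a(n-1) ways) or n is included, forcing n-1 out (a(n-2) ways), so a(n) = a(n-1) + a(n-2) with a(1)=2, a(2)=3.
Computing successive values: a(1)=2, a(2)=3, a(3)=5, a(4)=8, a(5)=13, a(6)=21, a(7)=34, a(8)=55, a(9)=89, a(10)=144, a(11)=233, a(12)=377, a(13)=610, a(14)=987, a(15)=1597.

Final answer: 1597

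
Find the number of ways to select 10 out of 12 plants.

C(12,10) = 12!/(10! x 2!).

Final answer: \binom{12}{10} = 66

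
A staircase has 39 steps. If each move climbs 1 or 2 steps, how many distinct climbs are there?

Condition on the final move: it is a 1-step (f(n-1) ways to get there) or a 2-step (f(n-2) ways), so f(n) = f(n-1) + f(n-2), with f(1)=1, f(2)=2.
Building up term by term: f(1)=1, f(2)=2, f(3)=3, f(4)=5, f(5)=8, f(6)=13, f(7)=21, f(8)=34, f(9)=55, f(10)=89, f(11)=144, f(12)=233, f(13)=377, f(14)=610, f(15)=987, f(16)=1597, f(17)=2584, f(18)=4181, f(19)=6765, f(20)=10946, f(21)=17711, f(22)=28657, f(23)=46368, f(24)=75025, f(25)=121393, f(26)=196418, f(27)=317811, f(28)=514229, f(29)=832040, f(30)=1346269, f(31)=2178309, f(32)=3524578, f(33)=5702887, f(34)=9227465, f(35)=14930352, f(36)=24157817, f(37)=39088169, f(38)=63245986, f(39)=102334155.

Final answer: 102334155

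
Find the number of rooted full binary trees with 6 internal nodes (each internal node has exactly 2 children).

The structures are counted by the Catalan number C_n. Here n = 6.
C_n = C(2n,n)/(n+1), so C_{6} = C(12,6)/7 = 924/7.

Final answer: C_{6} = 132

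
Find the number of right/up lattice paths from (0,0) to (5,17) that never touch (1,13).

Total paths to (5,17): C(22,17) = 26334.
Paths through (1,13): C(14,13) x C(8,4) = 980.
Avoiding (1,13): 26334 - 980.

Final answer: 25354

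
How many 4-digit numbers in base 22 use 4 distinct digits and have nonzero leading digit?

First digit: 21 (nonzero). Second: 21 (not first). Third: 20, etc.
Total: 21 x 21 x 20 x 19.

Final answer: 167580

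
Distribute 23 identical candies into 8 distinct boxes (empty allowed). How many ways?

Stars and bars: C(n+k-1, k-1) = C(30,7).

Final answer: C(30,7) = 2035800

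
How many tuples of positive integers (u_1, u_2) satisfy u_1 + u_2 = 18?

Substitute u'_i = u_i - 1 (so u'_i >= 0). Then sum u'_i = 18 - 2 = 16.
Stars and bars: C(16+2-1, 2-1) = C(17,1).

Final answer: C(17,1) = 17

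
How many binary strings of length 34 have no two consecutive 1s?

Classify by the final bit: ...0 gives a(n-1) strings, ...01 gives a(n-2) strings. Thus a(n) = a(n-1) + a(n-2) with a(1)=2, a(2)=3.
Iterating the recurrence: a(1)=2, a(2)=3, a(3)=5, a(4)=8, a(5)=13, a(6)=21, a(7)=34, a(8)=55, a(9)=89, a(10)=144, a(11)=233, a(12)=377, a(13)=610, a(14)=987, a(15)=1597, a(16)=2584, a(17)=4181, a(18)=6765, a(19)=10946, a(20)=17711, a(21)=28657, a(22)=46368, a(23)=75025, a(24)=121393, a(25)=196418, a(26)=317811, a(27)=514229, a(28)=832040, a(29)=1346269, a(30)=2178309, a(31)=3524578, a(32)=5702887, a(33)=9227465, a(34)=14930352.

Final answer: 14930352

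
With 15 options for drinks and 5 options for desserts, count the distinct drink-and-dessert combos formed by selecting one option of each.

By the multiplication principle: 15 x 5.

Final answer: 75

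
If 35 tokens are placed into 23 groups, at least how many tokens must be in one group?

By the pigeonhole principle: ceiling(35/23).

Final answer: 2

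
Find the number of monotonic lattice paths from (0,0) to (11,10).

Each path has 11 right steps and 10 up steps in some order (21 steps total).
Choose which 10 of the 21 steps are up: C(21,10).

Final answer: C(21,10) = 352716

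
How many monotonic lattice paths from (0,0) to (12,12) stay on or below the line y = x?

Total monotonic paths to (12,12): C(24,12) = 2704156.
Reflecting each bad path at its first crossing gives a bijection with paths to (11,13): C(24,13) = 2496144.
Valid Dyck paths: 2704156 - 2496144.
(Check: C(24,12) - C(24,13) = C(24,12)/13, the Catalan number C_{12}.)

Final answer: C_{12} = 208012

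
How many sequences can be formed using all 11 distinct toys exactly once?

The number of ways to arrange 11 distinct objects is 11!.

Final answer: 11! = 39916800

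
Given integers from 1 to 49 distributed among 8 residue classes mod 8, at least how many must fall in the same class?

By pigeonhole with 49 objects and 8 categories: ceiling(49/8).

Final answer: 7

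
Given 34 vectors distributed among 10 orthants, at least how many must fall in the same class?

By pigeonhole with 34 objects and 10 categories: ceiling(34/10).

Final answer: 4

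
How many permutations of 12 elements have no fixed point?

D(n) = (n-1)(D(n-1) + D(n-2)), D(0)=1, D(1)=0.
D(2) = 1 x (0 + 1) = 1
D(3) = 2 x (1 + 0) = 2
D(4) = 3 x (2 + 1) = 9
D(5) = 4 x (9 + 2) = 44
D(6) = 5 x (44 + 9) = 265
D(7) = 6 x (265 + 44) = 1854
D(8) = 7 x (1854 + 265) = 14833
D(9) = 8 x (14833 + 1854) = 133496
D(10) = 9 x (133496 + 14833) = 1334961
D(11) = 10 x (1334961 + 133496) = 14684570
D(12) = 11 x (D(11) + D(10)) = 11 x (14684570 + 1334961)

Final answer: D(12) = 176214841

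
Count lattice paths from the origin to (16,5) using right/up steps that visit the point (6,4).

Paths (0,0)->(6,4): C(10,4) = 210.
Paths (6,4)->(16,5): C(11,1) = 11.
By multiplication principle: 210 x 11.

Final answer: 2310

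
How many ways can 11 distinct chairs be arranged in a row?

The number of ways to arrange 11 distinct objects is 11!.

Final answer: 11! = 39916800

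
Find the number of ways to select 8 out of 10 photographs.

C(10,8) = 10!/(8! x (10-8)!).

Final answer: C(10,8) = 45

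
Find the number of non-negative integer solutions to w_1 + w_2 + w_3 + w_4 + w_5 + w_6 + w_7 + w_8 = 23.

Stars and bars with 23 stars and 7 bars:
C(23+8-1, 8-1) = C(30,7).

Final answer: C(30,7) = 2035800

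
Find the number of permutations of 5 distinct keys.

The number of ways to arrange 5 distinct objects is 5!.

Final answer: 5! = 120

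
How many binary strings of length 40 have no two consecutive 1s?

Let a(n) count valid strings. If the last bit is 0 the prefix is any valid string of length n-1; if it is 1 the string must end in 01 with a valid prefix of length n-2. So a(n) = a(n-1) + a(n-2), a(1)=2, a(2)=3.
Computing successive values: a(1)=2, a(2)=3, a(3)=5, a(4)=8, a(5)=13, a(6)=21, a(7)=34, a(8)=55, a(9)=89, a(10)=144, a(11)=233, a(12)=377, a(13)=610, a(14)=987, a(15)=1597, a(16)=2584, a(17)=4181, a(18)=6765, a(19)=10946, a(20)=17711, a(21)=28657, a(22)=46368, a(23)=75025, a(24)=121393, a(25)=196418, a(26)=317811, a(27)=514229, a(28)=832040, a(29)=1346269, a(30)=2178309, a(31)=3524578, a(32)=5702887, a(33)=9227465, a(34)=14930352, a(35)=24157817, a(36)=39088169, a(37)=63245986, a(38)=102334155, a(39)=165580141, a(40)=267914296.

Final answer: 267914296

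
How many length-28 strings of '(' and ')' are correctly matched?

This is counted by the nth Catalan number C_n. Here n = 14 (pairs).
C_n = (2n)!/(n!(n+1)!), so C_{14} = 28!/(14! x 15!) = C(28,14)/15 = 40116600/15.

Final answer: C_{14} = 2674440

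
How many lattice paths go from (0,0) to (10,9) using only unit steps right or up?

Each path has 10 right steps and 9 up steps in some order (19 steps total).
Choose which 9 of the 19 steps are up: C(19,9).

Final answer: C(19,9) = 92378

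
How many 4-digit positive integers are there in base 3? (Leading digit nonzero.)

In base 3, the leading digit has 2 choices (1..2); each of the remaining 3 digits has 3 choices.
Total: 2 x 3^3.

Final answer: 54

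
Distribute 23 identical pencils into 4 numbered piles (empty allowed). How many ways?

Stars and bars: C(n+k-1, k-1) = C(26,3).

Final answer: C(26,3) = 2600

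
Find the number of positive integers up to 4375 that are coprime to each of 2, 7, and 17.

|div by 2|=2187, |div by 7|=625, |div by 17|=257.
|div by 2&7|=312, |div by 2&17|=128, |div by 7&17|=36, |div by all|=18.
By inclusion-exclusion, divisible by at least one: 2187+625+257-312-128-36+18 = 2611.
Not divisible by any: 4375 - 2611.

Final answer: 1764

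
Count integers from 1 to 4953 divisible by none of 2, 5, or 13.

|div by 2|=2476, |div by 5|=990, |div by 13|=381.
|div by 2&5|=495, |div by 2&13|=190, |div by 5&13|=76, |div by all|=38.
By inclusion-exclusion, divisible by at least one: 2476+990+381-495-190-76+38 = 3124.
Not divisible by any: 4953 - 3124.

Final answer: 1829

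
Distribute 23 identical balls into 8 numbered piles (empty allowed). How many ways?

Stars and bars: C(n+k-1, k-1) = C(30,7).

Final answer: C(30,7) = 2035800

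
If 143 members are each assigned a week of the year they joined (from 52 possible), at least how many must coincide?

There are 52 possible values for week of the year they joined. With 143 members and 52 categories, by pigeonhole: ceiling(143/52).

Final answer: 3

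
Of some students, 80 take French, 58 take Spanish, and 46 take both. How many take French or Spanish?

|A union B| = |A| + |B| - |A intersect B| = 80 + 58 - 46.

Final answer: 92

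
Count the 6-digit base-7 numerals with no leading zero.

In base 7, the leading digit has 6 choices (1..6); each of the remaining 5 digits has 7 choices.
Total: 6 x 7^5.

Final answer: 100842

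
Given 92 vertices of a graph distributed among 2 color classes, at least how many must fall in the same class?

By pigeonhole with 92 objects and 2 categories: ceiling(92/2).

Final answer: 46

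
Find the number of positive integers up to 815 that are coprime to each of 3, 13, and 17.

|div by 3|=271, |div by 13|=62, |div by 17|=47.
|div by 3&13|=20, |div by 3&17|=15, |div by 13&17|=3, |div by all|=1.
By inclusion-exclusion, divisible by at least one: 271+62+47-20-15-3+1 = 343.
Not divisible by any: 815 - 343.

Final answer: 472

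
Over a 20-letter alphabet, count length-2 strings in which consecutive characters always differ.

Let g(n) count such strings. g(1) = 20, and each valid string of length n-1 extends in 19 ways (any symbol but the last), so g(n) = 19 g(n-1).
Total: g(2) = 20 x 19^1.

Final answer: 20 x 19^{1} = 380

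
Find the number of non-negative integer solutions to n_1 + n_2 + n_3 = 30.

Stars and bars with 30 stars and 2 bars:
C(30+3-1, 3-1) = C(32,2).

Final answer: C(32,2) = 496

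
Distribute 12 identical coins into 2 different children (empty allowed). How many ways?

Stars and bars: C(n+k-1, k-1) = C(13,1).

Final answer: C(13,1) = 13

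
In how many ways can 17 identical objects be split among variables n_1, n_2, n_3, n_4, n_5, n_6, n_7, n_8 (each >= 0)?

Stars and bars with 17 stars and 7 bars:
C(17+8-1, 8-1) = C(24,7).

Final answer: C(24,7) = 346104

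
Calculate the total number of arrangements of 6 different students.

The number of ways to arrange 6 distinct objects is 6!.

Final answer: 6! = 720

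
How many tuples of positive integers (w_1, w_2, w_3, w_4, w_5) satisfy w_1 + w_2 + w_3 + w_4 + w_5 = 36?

Substitute w'_i = w_i - 1 (so w'_i >= 0). Then sum w'_i = 36 - 5 = 31.
Stars and bars: C(31+5-1, 5-1) = C(35,4).

Final answer: C(35,4) = 52360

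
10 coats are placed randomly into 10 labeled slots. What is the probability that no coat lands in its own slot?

Use the recurrence D(n) = (n-1)(D(n-1) + D(n-2)) with D(0)=1, D(1)=0.
Building up: D(2)=1, D(3)=2, D(4)=9, D(5)=44, D(6)=265, D(7)=1854, D(8)=14833, D(9)=133496, D(10)=1334961.
Total arrangements: 10! = 3628800.
Probability = D(10)/10! = 16481/44800.

Final answer: D(10)/10! = 1334961/3628800 = 0.367879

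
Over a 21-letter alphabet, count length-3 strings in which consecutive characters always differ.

Let g(n) count such strings. g(1) = 21, and each valid string of length n-1 extends in 20 ways (any symbol but the last), so g(n) = 20 g(n-1).
Total: g(3) = 21 x 20^2.

Final answer: 21 x 20^{2} = 8400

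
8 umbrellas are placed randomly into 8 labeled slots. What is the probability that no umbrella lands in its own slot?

D(n) = (n-1)(D(n-1) + D(n-2)), D(0)=1, D(1)=0.
Building up: D(2)=1, D(3)=2, D(4)=9, D(5)=44, D(6)=265, D(7)=1854, D(8)=14833.
Total arrangements: 8! = 40320.
Probability = D(8)/8! = 2119/5760.

Final answer: D(8)/8! = 14833/40320 = 0.367882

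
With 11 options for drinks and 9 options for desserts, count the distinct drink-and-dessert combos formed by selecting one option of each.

By the multiplication principle: 11 x 9.

Final answer: 99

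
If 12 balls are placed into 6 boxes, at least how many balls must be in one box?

By the pigeonhole principle: ceiling(12/6).

Final answer: 2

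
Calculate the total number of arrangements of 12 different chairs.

The number of ways to arrange 12 distinct objects is 12!.

Final answer: 12! = 479001600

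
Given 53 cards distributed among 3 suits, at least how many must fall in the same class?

By pigeonhole with 53 objects and 3 categories: ceiling(53/3).

Final answer: 18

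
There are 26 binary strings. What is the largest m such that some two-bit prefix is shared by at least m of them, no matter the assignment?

There are 4 possible values for two-bit prefix. With 26 binary strings and 4 categories, by pigeonhole: ceiling(26/4).

Final answer: 7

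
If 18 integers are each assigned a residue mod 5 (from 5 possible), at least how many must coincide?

There are 5 possible values for residue mod 5. With 18 integers and 5 categories, by pigeonhole: ceiling(18/5).

Final answer: 4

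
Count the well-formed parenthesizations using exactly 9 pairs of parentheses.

This is a standard Catalan-number count: the answer is C_n. Here n = 9 (pairs).
Using C_0 = 1 and C_(k+1) = C_k x 2(2k+1)/(k+2), build up term by term: C_1=1, C_2=2, C_3=5, C_4=14, C_5=42, C_6=132, C_7=429, C_8=1430, C_9=4862.

Final answer: C_{9} = 4862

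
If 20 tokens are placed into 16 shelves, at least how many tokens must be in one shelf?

By the pigeonhole principle: ceiling(20/16).

Final answer: 2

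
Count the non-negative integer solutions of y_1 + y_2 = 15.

Stars and bars with 15 stars and 1 bars:
C(15+2-1, 2-1) = C(16,1).

Final answer: C(16,1) = 16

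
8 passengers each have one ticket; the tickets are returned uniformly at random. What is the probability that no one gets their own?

Derangements satisfy D(n) = (n-1)(D(n-1) + D(n-2)), starting from D(0)=1, D(1)=0.
Building up: D(2)=1, D(3)=2, D(4)=9, D(5)=44, D(6)=265, D(7)=1854, D(8)=14833.
Total arrangements: 8! = 40320.
Probability = D(8)/8! = 2119/5760.

Final answer: D(8)/8! = 14833/40320 = 0.367882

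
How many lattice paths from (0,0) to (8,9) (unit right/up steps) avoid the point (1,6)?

Total paths to (8,9): C(17,9) = 24310.
Paths through (1,6): C(7,6) x C(10,3) = 840.
Avoiding (1,6): 24310 - 840.

Final answer: 23470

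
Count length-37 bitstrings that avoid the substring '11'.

Classify by the final bit: ...0 gives a(n-1) strings, ...01 gives a(n-2) strings. Thus a(n) = a(n-1) + a(n-2) with a(1)=2, a(2)=3.
Iterating the recurrence: a(1)=2, a(2)=3, a(3)=5, a(4)=8, a(5)=13, a(6)=21, a(7)=34, a(8)=55, a(9)=89, a(10)=144, a(11)=233, a(12)=377, a(13)=610, a(14)=987, a(15)=1597, a(16)=2584, a(17)=4181, a(18)=6765, a(19)=10946, a(20)=17711, a(21)=28657, a(22)=46368, a(23)=75025, a(24)=121393, a(25)=196418, a(26)=317811, a(27)=514229, a(28)=832040, a(29)=1346269, a(30)=2178309, a(31)=3524578, a(32)=5702887, a(33)=9227465, a(34)=14930352, a(35)=24157817, a(36)=39088169, a(37)=63245986.

Final answer: 63245986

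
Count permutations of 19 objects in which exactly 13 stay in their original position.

Choose which 13 elements are fixed: C(19,13) = 27132.
Derange the remaining 6 using D(j) = (j-1)(D(j-1) + D(j-2)), D(0)=1, D(1)=0: D(2)=1, D(3)=2, D(4)=9, D(5)=44, D(6)=265.
Total: 27132 x 265.

Final answer: C(19,13) D(6) = 7189980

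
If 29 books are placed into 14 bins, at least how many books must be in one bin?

By the pigeonhole principle: ceiling(29/14).

Final answer: 3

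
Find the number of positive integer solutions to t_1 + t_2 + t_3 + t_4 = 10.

Substitute t'_i = t_i - 1 (so t'_i >= 0). Then sum t'_i = 10 - 4 = 6.
Stars and bars: C(6+4-1, 4-1) = C(9,3).

Final answer: C(9,3) = 84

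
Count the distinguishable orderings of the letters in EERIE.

Letters (E:3, I:1, R:1). Total letters: 5.
Permutations = 5!/(3!).

Final answer: 20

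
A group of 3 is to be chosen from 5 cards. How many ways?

C(5,3) = 5!/(3! x (5-3)!).

Final answer: C(5,3) = 10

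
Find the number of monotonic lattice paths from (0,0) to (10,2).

Each path has 10 right steps and 2 up steps in some order (12 steps total).
Choose which 2 of the 12 steps are up: C(12,2).

Final answer: C(12,2) = 66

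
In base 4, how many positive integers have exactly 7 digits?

Leading digit: 3 options (nonzero). Other 6 digit(s): 4 options each.
Total: 3 x 4^6.

Final answer: 12288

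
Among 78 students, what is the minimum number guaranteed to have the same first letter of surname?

There are 26 possible values for first letter of surname. With 78 students and 26 categories, by pigeonhole: ceiling(78/26).

Final answer: 3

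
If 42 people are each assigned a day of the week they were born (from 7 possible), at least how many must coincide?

There are 7 possible values for day of the week they were born. With 42 people and 7 categories, by pigeonhole: ceiling(42/7).

Final answer: 6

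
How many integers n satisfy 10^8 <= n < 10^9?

These are the integers in [10^8, 10^9), so the count is 10^9 - 10^8 = 9 x 10^8.

Final answer: 900000000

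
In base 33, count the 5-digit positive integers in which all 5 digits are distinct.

The leading digit has 32 choices (anything but zero); the next has 32 (anything but the first), then 31, and so on, one fewer each time.
Total: 32 x 32 x 31 x 30 x 29.

Final answer: 27617280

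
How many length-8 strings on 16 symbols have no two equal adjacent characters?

Let g(n) count such strings. g(1) = 16, and each valid string of length n-1 extends in 15 ways (any symbol but the last), so g(n) = 15 g(n-1).
Total: g(8) = 16 x 15^7.

Final answer: 16 x 15^{7} = 2733750000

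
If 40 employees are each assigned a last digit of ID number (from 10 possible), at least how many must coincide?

There are 10 possible values for last digit of ID number. With 40 employees and 10 categories, by pigeonhole: ceiling(40/10).

Final answer: 4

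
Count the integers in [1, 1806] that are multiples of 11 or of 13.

Multiples of 11: 164. Multiples of 13: 138. Of both (lcm=143): 12.
By inclusion-exclusion: 164 + 138 - 12.

Final answer: 290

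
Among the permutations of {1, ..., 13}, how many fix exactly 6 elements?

Choose which 6 elements are fixed: C(13,6) = 1716.
Derange the remaining 7 using D(j) = (j-1)(D(j-1) + D(j-2)), D(0)=1, D(1)=0: D(2)=1, D(3)=2, D(4)=9, D(5)=44, D(6)=265, D(7)=1854.
Total: 1716 x 1854.

Final answer: C(13,6) D(7) = 3181464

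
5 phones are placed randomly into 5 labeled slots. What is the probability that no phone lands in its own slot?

Derangements satisfy D(n) = (n-1)(D(n-1) + D(n-2)), starting from D(0)=1, D(1)=0.
Building up: D(2)=1, D(3)=2, D(4)=9, D(5)=44.
Total arrangements: 5! = 120.
Probability = D(5)/5! = 11/30.

Final answer: D(5)/5! = 44/120 = 0.366667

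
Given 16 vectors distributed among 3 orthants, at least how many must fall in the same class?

By pigeonhole with 16 objects and 3 categories: ceiling(16/3).

Final answer: 6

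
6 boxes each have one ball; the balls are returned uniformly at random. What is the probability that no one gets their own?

Derangements satisfy D(n) = (n-1)(D(n-1) + D(n-2)), starting from D(0)=1, D(1)=0.
Building up: D(2)=1, D(3)=2, D(4)=9, D(5)=44, D(6)=265.
Total arrangements: 6! = 720.
Probability = D(6)/6! = 53/144.

Final answer: D(6)/6! = 265/720 = 0.368056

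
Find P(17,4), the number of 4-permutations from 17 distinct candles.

P(17,4) = 17!/(17-4)! = 17!/13!.

Final answer: P(17,4) = 57120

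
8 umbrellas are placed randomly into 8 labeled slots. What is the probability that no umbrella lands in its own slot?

Derangements satisfy D(n) = (n-1)(D(n-1) + D(n-2)), starting from D(0)=1, D(1)=0.
Building up: D(2)=1, D(3)=2, D(4)=9, D(5)=44, D(6)=265, D(7)=1854, D(8)=14833.
Total arrangements: 8! = 40320.
Probability = D(8)/8! = 2119/5760.

Final answer: D(8)/8! = 14833/40320 = 0.367882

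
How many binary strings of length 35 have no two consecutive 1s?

Classify by the final bit: ...0 gives a(n-1) strings, ...01 gives a(n-2) strings. Thus a(n) = a(n-1) + a(n-2) with a(1)=2, a(2)=3.
Iterating the recurrence: a(1)=2, a(2)=3, a(3)=5, a(4)=8, a(5)=13, a(6)=21, a(7)=34, a(8)=55, a(9)=89, a(10)=144, a(11)=233, a(12)=377, a(13)=610, a(14)=987, a(15)=1597, a(16)=2584, a(17)=4181, a(18)=6765, a(19)=10946, a(20)=17711, a(21)=28657, a(22)=46368, a(23)=75025, a(24)=121393, a(25)=196418, a(26)=317811, a(27)=514229, a(28)=832040, a(29)=1346269, a(30)=2178309, a(31)=3524578, a(32)=5702887, a(33)=9227465, a(34)=14930352, a(35)=24157817.

Final answer: 24157817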